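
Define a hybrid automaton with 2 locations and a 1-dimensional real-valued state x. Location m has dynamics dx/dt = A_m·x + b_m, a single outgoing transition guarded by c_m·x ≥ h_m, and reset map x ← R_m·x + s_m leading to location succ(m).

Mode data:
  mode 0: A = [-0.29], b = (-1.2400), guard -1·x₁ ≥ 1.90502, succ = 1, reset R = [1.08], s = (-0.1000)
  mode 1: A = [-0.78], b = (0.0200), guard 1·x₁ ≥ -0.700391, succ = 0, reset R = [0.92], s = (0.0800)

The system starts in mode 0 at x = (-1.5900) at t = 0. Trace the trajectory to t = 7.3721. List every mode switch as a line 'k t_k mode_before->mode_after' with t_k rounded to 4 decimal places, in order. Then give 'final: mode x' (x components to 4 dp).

1 0.4302 0->1
2 1.8416 1->0
3 3.3871 0->1
4 4.7985 1->0
5 6.3440 0->1
final: 1 -0.9534

Mode 0: guard c·x = 1.9050 hit at Δt = 0.4302 (t = 0.4302), x⁻ = (-1.9050) → reset → x⁺ = (-2.1574), jump to mode 1
Mode 1: guard c·x = -0.7004 hit at Δt = 1.4114 (t = 1.8416), x⁻ = (-0.7004) → reset → x⁺ = (-0.5644), jump to mode 0
Mode 0: guard c·x = 1.9050 hit at Δt = 1.5455 (t = 3.3871), x⁻ = (-1.9050) → reset → x⁺ = (-2.1574), jump to mode 1
Mode 1: guard c·x = -0.7004 hit at Δt = 1.4114 (t = 4.7985), x⁻ = (-0.7004) → reset → x⁺ = (-0.5644), jump to mode 0
Mode 0: guard c·x = 1.9050 hit at Δt = 1.5455 (t = 6.3440), x⁻ = (-1.9050) → reset → x⁺ = (-2.1574), jump to mode 1
Mode 1: flow for 1.0281 to horizon, guard not reached → x = (-0.9534)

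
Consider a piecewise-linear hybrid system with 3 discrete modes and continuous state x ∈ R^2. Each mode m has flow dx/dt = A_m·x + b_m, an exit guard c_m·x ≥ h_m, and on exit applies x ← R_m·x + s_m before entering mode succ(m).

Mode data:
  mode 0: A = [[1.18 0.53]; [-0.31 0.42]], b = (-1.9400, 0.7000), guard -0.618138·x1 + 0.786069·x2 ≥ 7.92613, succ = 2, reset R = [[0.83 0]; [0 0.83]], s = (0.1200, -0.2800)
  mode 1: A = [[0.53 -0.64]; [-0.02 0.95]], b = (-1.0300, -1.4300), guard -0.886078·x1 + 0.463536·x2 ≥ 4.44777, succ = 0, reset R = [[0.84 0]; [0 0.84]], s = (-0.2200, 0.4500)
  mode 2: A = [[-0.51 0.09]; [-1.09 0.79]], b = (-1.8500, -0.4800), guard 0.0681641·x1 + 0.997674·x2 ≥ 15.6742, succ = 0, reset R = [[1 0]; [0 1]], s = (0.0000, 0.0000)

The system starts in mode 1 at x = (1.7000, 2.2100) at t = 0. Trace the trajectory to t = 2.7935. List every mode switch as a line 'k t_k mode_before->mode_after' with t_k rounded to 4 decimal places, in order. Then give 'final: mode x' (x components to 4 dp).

Mode 1: guard c·x = 4.4478 hit at Δt = 1.4777 (t = 1.4777), x⁻ = (-2.7449, 4.3482) → reset → x⁺ = (-2.5257, 4.1025), jump to mode 0
Mode 0: guard c·x = 7.9261 hit at Δt = 0.6113 (t = 2.0890), x⁻ = (-4.5171, 6.5312) → reset → x⁺ = (-3.6292, 5.1409), jump to mode 2
Mode 2: flow for 0.7045 to horizon, guard not reached → x = (-3.1751, 12.0568)

1 1.4777 1->0
2 2.0890 0->2
final: 2 -3.1751 12.0568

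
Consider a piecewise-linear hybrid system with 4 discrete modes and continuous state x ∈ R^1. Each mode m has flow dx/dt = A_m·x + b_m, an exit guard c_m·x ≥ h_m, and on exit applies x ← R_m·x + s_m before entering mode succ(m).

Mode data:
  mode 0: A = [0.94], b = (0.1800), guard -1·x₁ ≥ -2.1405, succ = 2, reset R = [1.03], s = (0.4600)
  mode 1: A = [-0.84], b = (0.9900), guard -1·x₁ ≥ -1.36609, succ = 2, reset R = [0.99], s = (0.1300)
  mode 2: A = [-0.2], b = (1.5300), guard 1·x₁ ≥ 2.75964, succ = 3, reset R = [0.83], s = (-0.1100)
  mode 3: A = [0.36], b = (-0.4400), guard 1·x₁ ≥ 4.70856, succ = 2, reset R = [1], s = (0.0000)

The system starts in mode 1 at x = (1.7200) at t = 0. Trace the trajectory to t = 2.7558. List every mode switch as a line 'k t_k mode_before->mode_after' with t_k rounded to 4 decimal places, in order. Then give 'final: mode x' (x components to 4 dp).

Mode 1: guard c·x = -1.3661 hit at Δt = 1.2623 (t = 1.2623), x⁻ = (1.3661) → reset → x⁺ = (1.4824), jump to mode 2
Mode 2: guard c·x = 2.7596 hit at Δt = 1.1602 (t = 2.4225), x⁻ = (2.7596) → reset → x⁺ = (2.1805), jump to mode 3
Mode 3: flow for 0.3333 to horizon, guard not reached → x = (2.3027)

1 1.2623 1->2
2 2.4225 2->3
final: 3 2.3027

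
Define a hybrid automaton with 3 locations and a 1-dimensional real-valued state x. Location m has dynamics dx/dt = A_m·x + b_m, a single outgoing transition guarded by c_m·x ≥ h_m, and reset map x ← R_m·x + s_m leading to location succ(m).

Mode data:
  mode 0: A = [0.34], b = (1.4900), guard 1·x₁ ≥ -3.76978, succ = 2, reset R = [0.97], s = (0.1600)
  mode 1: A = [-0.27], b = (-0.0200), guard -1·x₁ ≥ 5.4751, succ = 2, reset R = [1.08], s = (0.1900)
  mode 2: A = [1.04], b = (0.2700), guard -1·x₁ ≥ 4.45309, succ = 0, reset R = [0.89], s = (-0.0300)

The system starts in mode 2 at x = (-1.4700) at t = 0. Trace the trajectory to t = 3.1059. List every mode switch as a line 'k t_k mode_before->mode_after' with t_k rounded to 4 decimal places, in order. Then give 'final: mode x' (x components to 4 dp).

Mode 2: guard c·x = 4.4531 hit at Δt = 1.1948 (t = 1.1948), x⁻ = (-4.4531) → reset → x⁺ = (-3.9933), jump to mode 0
Mode 0: guard c·x = -3.7698 hit at Δt = 1.3348 (t = 2.5296), x⁻ = (-3.7698) → reset → x⁺ = (-3.4967), jump to mode 2
Mode 2: guard c·x = 4.4531 hit at Δt = 0.2489 (t = 2.7785), x⁻ = (-4.4531) → reset → x⁺ = (-3.9933), jump to mode 0
Mode 0: flow for 0.3274 to horizon, guard not reached → x = (-3.9474)

1 1.1948 2->0
2 2.5296 0->2
3 2.7785 2->0
final: 0 -3.9474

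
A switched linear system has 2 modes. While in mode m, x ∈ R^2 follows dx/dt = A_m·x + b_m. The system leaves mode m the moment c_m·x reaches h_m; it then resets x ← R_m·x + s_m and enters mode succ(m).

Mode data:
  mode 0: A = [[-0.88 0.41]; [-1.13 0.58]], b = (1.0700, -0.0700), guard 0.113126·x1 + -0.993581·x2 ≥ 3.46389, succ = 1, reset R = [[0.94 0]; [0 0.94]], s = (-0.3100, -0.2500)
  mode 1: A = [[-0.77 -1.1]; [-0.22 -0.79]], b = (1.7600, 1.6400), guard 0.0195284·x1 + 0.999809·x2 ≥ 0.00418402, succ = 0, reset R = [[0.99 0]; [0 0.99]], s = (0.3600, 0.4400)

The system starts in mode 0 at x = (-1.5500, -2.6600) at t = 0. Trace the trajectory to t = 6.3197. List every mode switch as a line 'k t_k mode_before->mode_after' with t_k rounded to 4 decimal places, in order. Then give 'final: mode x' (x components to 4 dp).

Mode 0: guard c·x = 3.4639 hit at Δt = 1.3014 (t = 1.3014), x⁻ = (-0.6261, -3.5576) → reset → x⁺ = (-0.8985, -3.5941), jump to mode 1
Mode 1: guard c·x = 0.0042 hit at Δt = 1.4568 (t = 2.7582), x⁻ = (2.3148, -0.0410) → reset → x⁺ = (2.6517, 0.3994), jump to mode 0
Mode 0: guard c·x = 3.4639 hit at Δt = 1.2170 (t = 3.9752), x⁻ = (1.1703, -3.3530) → reset → x⁺ = (0.7901, -3.4018), jump to mode 1
Mode 1: guard c·x = 0.0042 hit at Δt = 1.5497 (t = 5.5249), x⁻ = (2.8705, -0.0519) → reset → x⁺ = (3.2018, 0.3886), jump to mode 0
Mode 0: flow for 0.7948 to horizon, guard not reached → x = (1.9272, -2.4388)

1 1.3014 0->1
2 2.7582 1->0
3 3.9752 0->1
4 5.5249 1->0
final: 0 1.9272 -2.4388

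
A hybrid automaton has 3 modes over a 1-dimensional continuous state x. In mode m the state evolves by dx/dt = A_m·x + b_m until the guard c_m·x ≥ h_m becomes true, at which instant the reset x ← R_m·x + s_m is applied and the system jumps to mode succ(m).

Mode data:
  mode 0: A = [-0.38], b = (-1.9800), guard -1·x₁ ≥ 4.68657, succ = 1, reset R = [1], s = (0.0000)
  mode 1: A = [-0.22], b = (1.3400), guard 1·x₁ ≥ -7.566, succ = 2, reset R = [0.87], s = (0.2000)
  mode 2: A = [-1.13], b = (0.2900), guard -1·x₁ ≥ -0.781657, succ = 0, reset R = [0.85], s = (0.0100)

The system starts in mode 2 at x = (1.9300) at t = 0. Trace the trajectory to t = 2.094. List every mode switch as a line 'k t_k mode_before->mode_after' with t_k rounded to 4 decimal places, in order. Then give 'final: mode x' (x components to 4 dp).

1 1.0258 2->0
final: 0 -1.2890

Mode 2: guard c·x = -0.7817 hit at Δt = 1.0258 (t = 1.0258), x⁻ = (0.7817) → reset → x⁺ = (0.6744), jump to mode 0
Mode 0: flow for 1.0682 to horizon, guard not reached → x = (-1.2890)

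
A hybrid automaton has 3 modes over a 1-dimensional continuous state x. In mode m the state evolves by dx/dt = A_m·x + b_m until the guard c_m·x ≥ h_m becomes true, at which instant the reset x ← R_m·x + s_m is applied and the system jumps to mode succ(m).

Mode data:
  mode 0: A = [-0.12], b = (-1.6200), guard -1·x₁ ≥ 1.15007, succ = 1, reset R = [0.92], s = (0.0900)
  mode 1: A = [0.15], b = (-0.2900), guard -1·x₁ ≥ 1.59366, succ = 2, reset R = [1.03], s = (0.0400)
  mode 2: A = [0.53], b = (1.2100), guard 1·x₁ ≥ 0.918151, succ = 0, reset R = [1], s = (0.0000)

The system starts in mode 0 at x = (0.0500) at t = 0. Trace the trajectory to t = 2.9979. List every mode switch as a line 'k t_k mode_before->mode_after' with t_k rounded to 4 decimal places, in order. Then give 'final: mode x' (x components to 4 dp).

Mode 0: guard c·x = 1.1501 hit at Δt = 0.7728 (t = 0.7728), x⁻ = (-1.1501) → reset → x⁺ = (-0.9681), jump to mode 1
Mode 1: guard c·x = 1.5937 hit at Δt = 1.3017 (t = 2.0745), x⁻ = (-1.5937) → reset → x⁺ = (-1.6015), jump to mode 2
Mode 2: flow for 0.9234 to horizon, guard not reached → x = (-1.1712)

1 0.7728 0->1
2 2.0745 1->2
final: 2 -1.1712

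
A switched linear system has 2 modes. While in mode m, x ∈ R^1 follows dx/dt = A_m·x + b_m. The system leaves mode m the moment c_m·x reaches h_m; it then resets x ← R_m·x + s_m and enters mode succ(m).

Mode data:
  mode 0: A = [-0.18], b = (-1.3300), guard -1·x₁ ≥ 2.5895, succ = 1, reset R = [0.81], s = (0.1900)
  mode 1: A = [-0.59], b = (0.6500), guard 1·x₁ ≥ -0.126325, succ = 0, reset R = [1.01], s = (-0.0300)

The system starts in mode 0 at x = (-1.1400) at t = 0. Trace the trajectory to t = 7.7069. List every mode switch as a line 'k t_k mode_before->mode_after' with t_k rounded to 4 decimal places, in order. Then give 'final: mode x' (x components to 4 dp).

1 1.4662 0->1
2 2.9853 1->0
3 5.2627 0->1
4 6.7818 1->0
final: 0 -1.2668

Mode 0: guard c·x = 2.5895 hit at Δt = 1.4662 (t = 1.4662), x⁻ = (-2.5895) → reset → x⁺ = (-1.9075), jump to mode 1
Mode 1: guard c·x = -0.1263 hit at Δt = 1.5191 (t = 2.9853), x⁻ = (-0.1263) → reset → x⁺ = (-0.1576), jump to mode 0
Mode 0: guard c·x = 2.5895 hit at Δt = 2.2774 (t = 5.2627), x⁻ = (-2.5895) → reset → x⁺ = (-1.9075), jump to mode 1
Mode 1: guard c·x = -0.1263 hit at Δt = 1.5191 (t = 6.7818), x⁻ = (-0.1263) → reset → x⁺ = (-0.1576), jump to mode 0
Mode 0: flow for 0.9251 to horizon, guard not reached → x = (-1.2668)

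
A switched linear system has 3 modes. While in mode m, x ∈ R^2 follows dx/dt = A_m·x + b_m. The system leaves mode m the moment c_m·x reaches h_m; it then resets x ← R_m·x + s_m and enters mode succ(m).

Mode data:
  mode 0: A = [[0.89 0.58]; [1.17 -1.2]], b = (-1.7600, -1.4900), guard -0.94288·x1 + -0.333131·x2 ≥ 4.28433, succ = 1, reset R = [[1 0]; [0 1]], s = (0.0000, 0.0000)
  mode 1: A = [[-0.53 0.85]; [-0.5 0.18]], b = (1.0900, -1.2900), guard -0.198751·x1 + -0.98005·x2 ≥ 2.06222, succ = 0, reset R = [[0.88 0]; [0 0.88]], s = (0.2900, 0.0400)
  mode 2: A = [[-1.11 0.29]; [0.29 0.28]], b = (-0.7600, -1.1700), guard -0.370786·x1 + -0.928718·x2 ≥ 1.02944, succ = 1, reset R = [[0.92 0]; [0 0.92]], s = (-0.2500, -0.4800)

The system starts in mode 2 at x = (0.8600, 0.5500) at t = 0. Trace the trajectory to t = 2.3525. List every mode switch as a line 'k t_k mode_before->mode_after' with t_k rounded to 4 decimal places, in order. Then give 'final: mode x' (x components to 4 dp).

1 1.2973 2->1
2 1.7747 1->0
final: 0 -2.5310 -2.1593

Mode 2: guard c·x = 1.0294 hit at Δt = 1.2973 (t = 1.2973), x⁻ = (-0.3781, -0.9575) → reset → x⁺ = (-0.5979, -1.3609), jump to mode 1
Mode 1: guard c·x = 2.0622 hit at Δt = 0.4774 (t = 1.7747), x⁻ = (-0.6067, -1.9812) → reset → x⁺ = (-0.2439, -1.7034), jump to mode 0
Mode 0: flow for 0.5778 to horizon, guard not reached → x = (-2.5310, -2.1593)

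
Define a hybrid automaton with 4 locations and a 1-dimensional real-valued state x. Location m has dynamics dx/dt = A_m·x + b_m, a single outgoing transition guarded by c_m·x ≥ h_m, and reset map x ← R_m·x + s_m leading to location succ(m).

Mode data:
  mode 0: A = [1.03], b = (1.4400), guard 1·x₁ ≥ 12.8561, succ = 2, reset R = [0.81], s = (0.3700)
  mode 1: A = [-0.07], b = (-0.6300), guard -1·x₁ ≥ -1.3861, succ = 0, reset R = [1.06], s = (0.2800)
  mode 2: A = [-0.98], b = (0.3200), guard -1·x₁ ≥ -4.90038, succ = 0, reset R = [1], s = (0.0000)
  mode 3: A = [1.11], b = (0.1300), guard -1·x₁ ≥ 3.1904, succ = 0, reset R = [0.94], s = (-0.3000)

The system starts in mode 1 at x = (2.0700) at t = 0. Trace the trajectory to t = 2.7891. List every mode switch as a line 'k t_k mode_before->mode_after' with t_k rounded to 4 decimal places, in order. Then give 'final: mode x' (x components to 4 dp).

Mode 1: guard c·x = -1.3861 hit at Δt = 0.9110 (t = 0.9110), x⁻ = (1.3861) → reset → x⁺ = (1.7493), jump to mode 0
Mode 0: guard c·x = 12.8561 hit at Δt = 1.4665 (t = 2.3775), x⁻ = (12.8561) → reset → x⁺ = (10.7834), jump to mode 2
Mode 2: flow for 0.4116 to horizon, guard not reached → x = (7.3125)

1 0.9110 1->0
2 2.3775 0->2
final: 2 7.3125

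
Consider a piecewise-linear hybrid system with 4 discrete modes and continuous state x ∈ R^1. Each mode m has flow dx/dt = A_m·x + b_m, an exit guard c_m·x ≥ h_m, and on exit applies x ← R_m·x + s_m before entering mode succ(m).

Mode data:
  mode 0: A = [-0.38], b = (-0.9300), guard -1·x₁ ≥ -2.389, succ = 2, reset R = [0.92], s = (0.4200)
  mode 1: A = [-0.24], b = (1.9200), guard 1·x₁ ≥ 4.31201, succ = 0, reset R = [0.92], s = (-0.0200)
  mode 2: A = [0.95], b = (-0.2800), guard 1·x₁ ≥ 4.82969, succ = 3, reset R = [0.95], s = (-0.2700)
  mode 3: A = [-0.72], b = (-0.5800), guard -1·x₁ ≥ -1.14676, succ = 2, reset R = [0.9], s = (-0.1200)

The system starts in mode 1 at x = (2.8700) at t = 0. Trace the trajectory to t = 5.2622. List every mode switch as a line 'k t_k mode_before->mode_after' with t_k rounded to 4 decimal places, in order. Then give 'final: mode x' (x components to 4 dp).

1 1.3751 1->0
2 2.1100 0->2
3 2.8141 2->3
4 4.1542 3->2
final: 2 2.0635

Mode 1: guard c·x = 4.3120 hit at Δt = 1.3751 (t = 1.3751), x⁻ = (4.3120) → reset → x⁺ = (3.9470), jump to mode 0
Mode 0: guard c·x = -2.3890 hit at Δt = 0.7349 (t = 2.1100), x⁻ = (2.3890) → reset → x⁺ = (2.6179), jump to mode 2
Mode 2: guard c·x = 4.8297 hit at Δt = 0.7041 (t = 2.8141), x⁻ = (4.8297) → reset → x⁺ = (4.3182), jump to mode 3
Mode 3: guard c·x = -1.1468 hit at Δt = 1.3401 (t = 4.1542), x⁻ = (1.1468) → reset → x⁺ = (0.9121), jump to mode 2
Mode 2: flow for 1.1080 to horizon, guard not reached → x = (2.0635)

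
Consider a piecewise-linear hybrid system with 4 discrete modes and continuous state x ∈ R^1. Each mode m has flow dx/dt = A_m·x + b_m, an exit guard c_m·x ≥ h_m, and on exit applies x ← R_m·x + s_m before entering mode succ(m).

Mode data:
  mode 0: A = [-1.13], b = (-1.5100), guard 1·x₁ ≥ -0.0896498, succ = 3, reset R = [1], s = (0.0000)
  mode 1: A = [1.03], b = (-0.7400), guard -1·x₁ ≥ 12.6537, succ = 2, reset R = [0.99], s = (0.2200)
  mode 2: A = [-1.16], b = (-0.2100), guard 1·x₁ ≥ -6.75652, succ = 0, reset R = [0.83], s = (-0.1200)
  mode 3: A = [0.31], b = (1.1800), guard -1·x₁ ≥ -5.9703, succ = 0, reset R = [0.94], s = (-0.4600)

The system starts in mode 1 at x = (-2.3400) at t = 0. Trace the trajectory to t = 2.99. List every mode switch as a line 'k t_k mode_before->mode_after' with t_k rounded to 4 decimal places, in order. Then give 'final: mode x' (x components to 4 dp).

Mode 1: guard c·x = 12.6537 hit at Δt = 1.4323 (t = 1.4323), x⁻ = (-12.6537) → reset → x⁺ = (-12.3072), jump to mode 2
Mode 2: guard c·x = -6.7565 hit at Δt = 0.5276 (t = 1.9599), x⁻ = (-6.7565) → reset → x⁺ = (-5.7279), jump to mode 0
Mode 0: flow for 1.0301 to horizon, guard not reached → x = (-2.7075)

1 1.4323 1->2
2 1.9599 2->0
final: 0 -2.7075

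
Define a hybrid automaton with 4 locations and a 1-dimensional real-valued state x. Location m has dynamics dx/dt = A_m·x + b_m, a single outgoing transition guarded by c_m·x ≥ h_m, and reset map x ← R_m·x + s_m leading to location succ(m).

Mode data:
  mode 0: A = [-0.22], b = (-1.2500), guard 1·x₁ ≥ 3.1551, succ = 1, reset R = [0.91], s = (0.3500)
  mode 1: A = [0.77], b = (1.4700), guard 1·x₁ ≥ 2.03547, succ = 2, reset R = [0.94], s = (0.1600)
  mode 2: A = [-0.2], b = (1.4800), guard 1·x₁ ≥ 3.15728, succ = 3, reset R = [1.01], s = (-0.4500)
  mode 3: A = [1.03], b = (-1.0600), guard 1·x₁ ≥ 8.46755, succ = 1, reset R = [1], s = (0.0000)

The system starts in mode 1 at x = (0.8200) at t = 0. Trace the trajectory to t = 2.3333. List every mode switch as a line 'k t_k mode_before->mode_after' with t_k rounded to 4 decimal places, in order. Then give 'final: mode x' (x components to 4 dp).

1 0.4784 1->2
2 1.6160 2->3
final: 3 4.6084

Mode 1: guard c·x = 2.0355 hit at Δt = 0.4784 (t = 0.4784), x⁻ = (2.0355) → reset → x⁺ = (2.0733), jump to mode 2
Mode 2: guard c·x = 3.1573 hit at Δt = 1.1376 (t = 1.6160), x⁻ = (3.1573) → reset → x⁺ = (2.7389), jump to mode 3
Mode 3: flow for 0.7173 to horizon, guard not reached → x = (4.6084)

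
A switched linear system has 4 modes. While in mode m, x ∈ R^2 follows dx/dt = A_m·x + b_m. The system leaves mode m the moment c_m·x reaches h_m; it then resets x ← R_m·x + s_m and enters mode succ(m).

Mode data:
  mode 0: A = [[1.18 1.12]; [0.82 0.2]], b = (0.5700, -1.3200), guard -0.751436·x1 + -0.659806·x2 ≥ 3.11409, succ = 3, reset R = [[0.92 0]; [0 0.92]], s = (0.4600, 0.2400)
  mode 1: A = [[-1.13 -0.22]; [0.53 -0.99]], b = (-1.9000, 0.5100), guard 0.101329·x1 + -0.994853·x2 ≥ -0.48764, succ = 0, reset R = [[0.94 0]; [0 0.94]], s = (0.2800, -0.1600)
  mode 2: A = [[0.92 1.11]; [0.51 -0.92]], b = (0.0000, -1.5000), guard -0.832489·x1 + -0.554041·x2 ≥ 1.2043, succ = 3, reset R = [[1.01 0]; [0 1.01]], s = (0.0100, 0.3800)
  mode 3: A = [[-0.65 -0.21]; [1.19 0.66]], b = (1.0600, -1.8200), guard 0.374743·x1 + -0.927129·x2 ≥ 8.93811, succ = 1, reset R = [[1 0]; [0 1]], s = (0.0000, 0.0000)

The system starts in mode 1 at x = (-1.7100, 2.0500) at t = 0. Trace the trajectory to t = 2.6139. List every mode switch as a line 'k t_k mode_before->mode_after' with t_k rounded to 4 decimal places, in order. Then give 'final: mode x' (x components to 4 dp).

Mode 1: guard c·x = -0.4876 hit at Δt = 1.2034 (t = 1.2034), x⁻ = (-1.8087, 0.3059) → reset → x⁺ = (-1.4202, 0.1276), jump to mode 0
Mode 0: guard c·x = 3.1141 hit at Δt = 0.5544 (t = 1.7578), x⁻ = (-2.7762, -1.5579) → reset → x⁺ = (-2.0941, -1.1933), jump to mode 3
Mode 3: flow for 0.8561 to horizon, guard not reached → x = (-0.0037, -5.7246)

1 1.2034 1->0
2 1.7578 0->3
final: 3 -0.0037 -5.7246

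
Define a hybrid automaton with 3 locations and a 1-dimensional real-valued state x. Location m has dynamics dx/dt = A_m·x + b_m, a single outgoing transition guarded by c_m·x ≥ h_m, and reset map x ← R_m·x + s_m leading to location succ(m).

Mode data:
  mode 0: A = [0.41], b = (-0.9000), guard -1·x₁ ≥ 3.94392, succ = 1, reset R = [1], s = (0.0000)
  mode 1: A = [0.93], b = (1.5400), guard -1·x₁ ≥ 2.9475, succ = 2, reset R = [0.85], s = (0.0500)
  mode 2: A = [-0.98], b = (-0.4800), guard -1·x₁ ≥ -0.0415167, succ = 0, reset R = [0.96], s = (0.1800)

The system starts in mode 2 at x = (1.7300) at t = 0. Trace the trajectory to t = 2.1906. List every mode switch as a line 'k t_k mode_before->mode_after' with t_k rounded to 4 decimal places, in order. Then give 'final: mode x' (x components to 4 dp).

1 1.4590 2->0
final: 0 -0.4711

Mode 2: guard c·x = -0.0415 hit at Δt = 1.4590 (t = 1.4590), x⁻ = (0.0415) → reset → x⁺ = (0.2199), jump to mode 0
Mode 0: flow for 0.7316 to horizon, guard not reached → x = (-0.4711)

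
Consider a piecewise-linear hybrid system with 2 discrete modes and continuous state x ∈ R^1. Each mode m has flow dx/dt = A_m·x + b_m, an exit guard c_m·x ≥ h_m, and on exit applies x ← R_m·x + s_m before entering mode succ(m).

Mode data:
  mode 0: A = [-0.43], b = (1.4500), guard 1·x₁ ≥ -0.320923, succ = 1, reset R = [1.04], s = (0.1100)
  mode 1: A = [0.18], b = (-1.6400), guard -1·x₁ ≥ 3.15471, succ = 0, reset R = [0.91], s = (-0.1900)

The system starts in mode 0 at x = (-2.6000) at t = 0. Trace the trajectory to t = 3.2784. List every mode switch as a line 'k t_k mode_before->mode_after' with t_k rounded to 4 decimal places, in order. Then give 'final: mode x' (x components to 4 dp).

Mode 0: guard c·x = -0.3209 hit at Δt = 1.1178 (t = 1.1178), x⁻ = (-0.3209) → reset → x⁺ = (-0.2238), jump to mode 1
Mode 1: guard c·x = 3.1547 hit at Δt = 1.5170 (t = 2.6348), x⁻ = (-3.1547) → reset → x⁺ = (-3.0608), jump to mode 0
Mode 0: flow for 0.6436 to horizon, guard not reached → x = (-1.5056)

1 1.1178 0->1
2 2.6348 1->0
final: 0 -1.5056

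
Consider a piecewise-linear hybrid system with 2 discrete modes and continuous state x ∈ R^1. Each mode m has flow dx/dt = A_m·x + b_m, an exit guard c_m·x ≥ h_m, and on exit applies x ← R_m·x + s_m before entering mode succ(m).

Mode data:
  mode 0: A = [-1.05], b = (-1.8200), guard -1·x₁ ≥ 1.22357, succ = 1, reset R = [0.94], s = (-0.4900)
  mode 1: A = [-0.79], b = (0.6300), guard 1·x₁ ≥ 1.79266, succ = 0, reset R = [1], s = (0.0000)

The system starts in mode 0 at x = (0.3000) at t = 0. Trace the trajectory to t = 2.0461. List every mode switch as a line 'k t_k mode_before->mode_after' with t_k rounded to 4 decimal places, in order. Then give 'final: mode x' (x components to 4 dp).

Mode 0: guard c·x = 1.2236 hit at Δt = 1.3176 (t = 1.3176), x⁻ = (-1.2236) → reset → x⁺ = (-1.6402), jump to mode 1
Mode 1: flow for 0.7285 to horizon, guard not reached → x = (-0.5735)

1 1.3176 0->1
final: 1 -0.5735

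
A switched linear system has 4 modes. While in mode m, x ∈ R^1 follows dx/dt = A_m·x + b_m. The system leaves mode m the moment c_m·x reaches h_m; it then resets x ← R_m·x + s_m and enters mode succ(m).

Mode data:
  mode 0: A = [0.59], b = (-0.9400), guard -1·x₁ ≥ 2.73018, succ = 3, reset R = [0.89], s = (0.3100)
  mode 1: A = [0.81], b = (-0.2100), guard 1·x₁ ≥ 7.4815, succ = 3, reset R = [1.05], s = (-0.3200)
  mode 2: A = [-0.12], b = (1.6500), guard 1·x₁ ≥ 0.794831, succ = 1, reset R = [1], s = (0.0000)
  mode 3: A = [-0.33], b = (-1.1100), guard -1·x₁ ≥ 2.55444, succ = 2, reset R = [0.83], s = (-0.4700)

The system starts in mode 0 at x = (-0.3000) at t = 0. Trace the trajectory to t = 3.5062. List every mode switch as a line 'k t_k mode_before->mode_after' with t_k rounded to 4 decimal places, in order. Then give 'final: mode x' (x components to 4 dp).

1 1.3996 0->3
2 2.7022 3->2
final: 2 -1.0874

Mode 0: guard c·x = 2.7302 hit at Δt = 1.3996 (t = 1.3996), x⁻ = (-2.7302) → reset → x⁺ = (-2.1199), jump to mode 3
Mode 3: guard c·x = 2.5544 hit at Δt = 1.3026 (t = 2.7022), x⁻ = (-2.5544) → reset → x⁺ = (-2.5902), jump to mode 2
Mode 2: flow for 0.8040 to horizon, guard not reached → x = (-1.0874)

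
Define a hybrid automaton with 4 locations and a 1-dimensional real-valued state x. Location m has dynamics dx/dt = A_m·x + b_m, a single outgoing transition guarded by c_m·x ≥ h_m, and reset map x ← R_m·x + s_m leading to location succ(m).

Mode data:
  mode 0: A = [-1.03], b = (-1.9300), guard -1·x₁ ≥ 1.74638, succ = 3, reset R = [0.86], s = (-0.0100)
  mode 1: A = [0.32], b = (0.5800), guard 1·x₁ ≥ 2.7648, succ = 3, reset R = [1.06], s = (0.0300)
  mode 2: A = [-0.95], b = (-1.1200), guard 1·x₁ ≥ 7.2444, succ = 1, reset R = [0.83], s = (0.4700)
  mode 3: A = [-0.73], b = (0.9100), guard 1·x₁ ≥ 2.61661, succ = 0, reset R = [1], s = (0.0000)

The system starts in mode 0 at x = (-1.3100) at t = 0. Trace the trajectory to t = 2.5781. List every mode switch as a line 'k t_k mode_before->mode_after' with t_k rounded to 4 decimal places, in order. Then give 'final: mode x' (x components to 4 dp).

Mode 0: guard c·x = 1.7464 hit at Δt = 1.4440 (t = 1.4440), x⁻ = (-1.7464) → reset → x⁺ = (-1.5119), jump to mode 3
Mode 3: flow for 1.1341 to horizon, guard not reached → x = (0.0412)

1 1.4440 0->3
final: 3 0.0412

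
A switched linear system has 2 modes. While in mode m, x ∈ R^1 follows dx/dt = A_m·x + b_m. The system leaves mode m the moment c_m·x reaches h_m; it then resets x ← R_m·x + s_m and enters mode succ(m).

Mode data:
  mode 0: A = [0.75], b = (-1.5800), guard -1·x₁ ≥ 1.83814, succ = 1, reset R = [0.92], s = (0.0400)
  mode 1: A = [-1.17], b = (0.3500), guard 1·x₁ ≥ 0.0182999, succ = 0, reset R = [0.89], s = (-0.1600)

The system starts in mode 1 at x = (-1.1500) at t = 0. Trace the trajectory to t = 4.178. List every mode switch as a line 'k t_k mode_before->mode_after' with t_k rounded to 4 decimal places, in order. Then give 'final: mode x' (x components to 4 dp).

1 1.4025 1->0
2 2.1509 0->1
3 3.8072 1->0
final: 0 -0.8652

Mode 1: guard c·x = 0.0183 hit at Δt = 1.4025 (t = 1.4025), x⁻ = (0.0183) → reset → x⁺ = (-0.1437), jump to mode 0
Mode 0: guard c·x = 1.8381 hit at Δt = 0.7484 (t = 2.1509), x⁻ = (-1.8381) → reset → x⁺ = (-1.6511), jump to mode 1
Mode 1: guard c·x = 0.0183 hit at Δt = 1.6563 (t = 3.8072), x⁻ = (0.0183) → reset → x⁺ = (-0.1437), jump to mode 0
Mode 0: flow for 0.3708 to horizon, guard not reached → x = (-0.8652)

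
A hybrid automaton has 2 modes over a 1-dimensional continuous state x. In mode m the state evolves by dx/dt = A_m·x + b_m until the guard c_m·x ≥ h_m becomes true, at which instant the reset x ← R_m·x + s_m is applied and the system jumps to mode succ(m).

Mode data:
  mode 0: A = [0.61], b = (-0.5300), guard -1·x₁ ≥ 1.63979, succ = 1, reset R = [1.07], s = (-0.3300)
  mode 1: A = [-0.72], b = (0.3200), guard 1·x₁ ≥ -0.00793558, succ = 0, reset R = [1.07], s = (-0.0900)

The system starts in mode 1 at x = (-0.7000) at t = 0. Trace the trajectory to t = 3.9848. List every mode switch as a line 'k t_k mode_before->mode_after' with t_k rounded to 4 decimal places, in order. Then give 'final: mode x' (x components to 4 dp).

1 1.2891 1->0
2 2.8513 0->1
final: 1 -0.6737

Mode 1: guard c·x = -0.0079 hit at Δt = 1.2891 (t = 1.2891), x⁻ = (-0.0079) → reset → x⁺ = (-0.0985), jump to mode 0
Mode 0: guard c·x = 1.6398 hit at Δt = 1.5622 (t = 2.8513), x⁻ = (-1.6398) → reset → x⁺ = (-2.0846), jump to mode 1
Mode 1: flow for 1.1335 to horizon, guard not reached → x = (-0.6737)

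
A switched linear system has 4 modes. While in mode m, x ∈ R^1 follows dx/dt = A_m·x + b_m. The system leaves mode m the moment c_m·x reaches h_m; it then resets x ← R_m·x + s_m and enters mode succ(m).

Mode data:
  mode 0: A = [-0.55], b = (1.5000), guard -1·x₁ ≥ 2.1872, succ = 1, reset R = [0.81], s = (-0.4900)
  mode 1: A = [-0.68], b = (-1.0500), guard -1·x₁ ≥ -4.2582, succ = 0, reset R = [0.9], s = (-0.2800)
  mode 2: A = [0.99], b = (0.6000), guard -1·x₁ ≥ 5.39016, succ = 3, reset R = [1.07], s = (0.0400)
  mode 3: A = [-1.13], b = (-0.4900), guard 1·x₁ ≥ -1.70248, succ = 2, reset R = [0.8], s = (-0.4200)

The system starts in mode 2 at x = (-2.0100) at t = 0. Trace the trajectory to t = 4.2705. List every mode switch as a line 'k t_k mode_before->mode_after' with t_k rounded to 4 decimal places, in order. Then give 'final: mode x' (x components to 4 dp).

1 1.2384 2->3
2 2.5025 3->2
3 3.9199 2->3
final: 3 -3.9959

Mode 2: guard c·x = 5.3902 hit at Δt = 1.2384 (t = 1.2384), x⁻ = (-5.3902) → reset → x⁺ = (-5.7275), jump to mode 3
Mode 3: guard c·x = -1.7025 hit at Δt = 1.2641 (t = 2.5025), x⁻ = (-1.7025) → reset → x⁺ = (-1.7820), jump to mode 2
Mode 2: guard c·x = 5.3902 hit at Δt = 1.4174 (t = 3.9199), x⁻ = (-5.3902) → reset → x⁺ = (-5.7275), jump to mode 3
Mode 3: flow for 0.3506 to horizon, guard not reached → x = (-3.9959)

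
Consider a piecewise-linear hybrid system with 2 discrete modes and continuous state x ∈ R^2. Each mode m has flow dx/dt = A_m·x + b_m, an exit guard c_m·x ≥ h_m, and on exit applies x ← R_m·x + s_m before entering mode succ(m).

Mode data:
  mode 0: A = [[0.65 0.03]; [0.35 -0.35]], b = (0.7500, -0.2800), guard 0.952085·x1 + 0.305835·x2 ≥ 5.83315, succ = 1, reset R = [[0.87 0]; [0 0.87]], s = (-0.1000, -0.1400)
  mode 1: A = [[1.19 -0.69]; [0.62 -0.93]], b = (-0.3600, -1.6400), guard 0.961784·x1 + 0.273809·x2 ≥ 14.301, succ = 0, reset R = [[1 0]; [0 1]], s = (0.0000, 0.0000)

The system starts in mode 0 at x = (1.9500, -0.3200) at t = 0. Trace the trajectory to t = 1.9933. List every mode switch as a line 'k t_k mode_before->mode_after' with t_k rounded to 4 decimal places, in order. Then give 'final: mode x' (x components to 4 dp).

1 1.2517 0->1
final: 1 10.7555 2.0273

Mode 0: guard c·x = 5.8331 hit at Δt = 1.2517 (t = 1.2517), x⁻ = (5.8537, 0.8499) → reset → x⁺ = (4.9927, 0.5994), jump to mode 1
Mode 1: flow for 0.7416 to horizon, guard not reached → x = (10.7555, 2.0273)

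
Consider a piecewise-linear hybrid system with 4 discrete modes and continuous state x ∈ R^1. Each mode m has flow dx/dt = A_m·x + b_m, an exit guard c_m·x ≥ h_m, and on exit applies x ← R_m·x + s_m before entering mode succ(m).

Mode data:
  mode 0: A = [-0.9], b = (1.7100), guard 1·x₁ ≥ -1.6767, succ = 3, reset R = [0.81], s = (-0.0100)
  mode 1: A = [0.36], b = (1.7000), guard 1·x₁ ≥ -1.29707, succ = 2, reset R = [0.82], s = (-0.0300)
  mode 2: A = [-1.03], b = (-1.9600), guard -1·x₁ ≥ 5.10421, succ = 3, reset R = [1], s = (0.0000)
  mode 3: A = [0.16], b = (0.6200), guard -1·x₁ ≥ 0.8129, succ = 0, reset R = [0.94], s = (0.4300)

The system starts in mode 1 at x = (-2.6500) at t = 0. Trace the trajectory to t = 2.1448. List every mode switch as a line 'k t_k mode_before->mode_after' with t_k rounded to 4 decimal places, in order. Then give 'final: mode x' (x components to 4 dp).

1 1.3959 1->2
final: 2 -1.5287

Mode 1: guard c·x = -1.2971 hit at Δt = 1.3959 (t = 1.3959), x⁻ = (-1.2971) → reset → x⁺ = (-1.0936), jump to mode 2
Mode 2: flow for 0.7489 to horizon, guard not reached → x = (-1.5287)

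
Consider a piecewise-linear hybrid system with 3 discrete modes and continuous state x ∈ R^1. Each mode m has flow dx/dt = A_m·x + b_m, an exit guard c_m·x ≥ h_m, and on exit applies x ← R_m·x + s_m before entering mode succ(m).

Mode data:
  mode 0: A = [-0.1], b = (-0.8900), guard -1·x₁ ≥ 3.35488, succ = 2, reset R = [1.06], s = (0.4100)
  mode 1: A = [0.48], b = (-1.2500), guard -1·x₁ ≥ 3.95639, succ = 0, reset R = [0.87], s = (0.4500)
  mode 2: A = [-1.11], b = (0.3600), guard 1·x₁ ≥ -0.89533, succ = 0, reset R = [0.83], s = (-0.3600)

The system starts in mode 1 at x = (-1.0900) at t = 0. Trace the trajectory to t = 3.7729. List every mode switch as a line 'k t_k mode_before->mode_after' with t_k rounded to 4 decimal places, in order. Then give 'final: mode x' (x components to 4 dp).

1 1.1965 1->0
2 1.8303 0->2
3 2.7724 2->0
final: 0 -1.8455

Mode 1: guard c·x = 3.9564 hit at Δt = 1.1965 (t = 1.1965), x⁻ = (-3.9564) → reset → x⁺ = (-2.9921), jump to mode 0
Mode 0: guard c·x = 3.3549 hit at Δt = 0.6338 (t = 1.8303), x⁻ = (-3.3549) → reset → x⁺ = (-3.1462), jump to mode 2
Mode 2: guard c·x = -0.8953 hit at Δt = 0.9421 (t = 2.7724), x⁻ = (-0.8953) → reset → x⁺ = (-1.1031), jump to mode 0
Mode 0: flow for 1.0005 to horizon, guard not reached → x = (-1.8455)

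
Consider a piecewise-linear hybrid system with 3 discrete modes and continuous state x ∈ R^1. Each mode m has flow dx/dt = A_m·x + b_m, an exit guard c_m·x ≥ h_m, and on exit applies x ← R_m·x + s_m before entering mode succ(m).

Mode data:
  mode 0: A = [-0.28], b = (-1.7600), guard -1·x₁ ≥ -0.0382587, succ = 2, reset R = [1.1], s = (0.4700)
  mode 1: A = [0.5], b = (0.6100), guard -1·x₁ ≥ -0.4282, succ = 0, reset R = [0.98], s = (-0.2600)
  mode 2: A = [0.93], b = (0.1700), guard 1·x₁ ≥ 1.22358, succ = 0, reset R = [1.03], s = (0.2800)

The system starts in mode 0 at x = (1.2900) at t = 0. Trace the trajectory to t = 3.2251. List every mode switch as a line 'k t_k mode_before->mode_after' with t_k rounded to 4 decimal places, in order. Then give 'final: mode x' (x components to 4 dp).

Mode 0: guard c·x = -0.0383 hit at Δt = 0.6450 (t = 0.6450), x⁻ = (0.0383) → reset → x⁺ = (0.5121), jump to mode 2
Mode 2: guard c·x = 1.2236 hit at Δt = 0.7581 (t = 1.4031), x⁻ = (1.2236) → reset → x⁺ = (1.5403), jump to mode 0
Mode 0: guard c·x = -0.0383 hit at Δt = 0.7611 (t = 2.1642), x⁻ = (0.0383) → reset → x⁺ = (0.5121), jump to mode 2
Mode 2: guard c·x = 1.2236 hit at Δt = 0.7581 (t = 2.9223), x⁻ = (1.2236) → reset → x⁺ = (1.5403), jump to mode 0
Mode 0: flow for 0.3028 to horizon, guard not reached → x = (0.9041)

1 0.6450 0->2
2 1.4031 2->0
3 2.1642 0->2
4 2.9223 2->0
final: 0 0.9041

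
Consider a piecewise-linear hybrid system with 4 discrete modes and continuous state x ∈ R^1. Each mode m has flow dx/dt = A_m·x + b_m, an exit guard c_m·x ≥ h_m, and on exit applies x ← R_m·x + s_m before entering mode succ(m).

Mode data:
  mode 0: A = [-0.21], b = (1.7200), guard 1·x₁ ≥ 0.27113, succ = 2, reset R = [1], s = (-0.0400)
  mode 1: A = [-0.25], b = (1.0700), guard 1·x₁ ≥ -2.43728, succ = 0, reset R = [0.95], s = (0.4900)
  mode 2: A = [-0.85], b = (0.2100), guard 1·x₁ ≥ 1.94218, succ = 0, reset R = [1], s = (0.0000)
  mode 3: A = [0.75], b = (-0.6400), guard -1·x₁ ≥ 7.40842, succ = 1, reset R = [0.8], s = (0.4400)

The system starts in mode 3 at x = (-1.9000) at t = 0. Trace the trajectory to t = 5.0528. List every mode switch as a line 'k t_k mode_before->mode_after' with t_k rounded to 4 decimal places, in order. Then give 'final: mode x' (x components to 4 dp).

1 1.4651 3->1
2 2.9623 1->0
3 4.0807 0->2
final: 2 0.2401

Mode 3: guard c·x = 7.4084 hit at Δt = 1.4651 (t = 1.4651), x⁻ = (-7.4084) → reset → x⁺ = (-5.4867), jump to mode 1
Mode 1: guard c·x = -2.4373 hit at Δt = 1.4972 (t = 2.9623), x⁻ = (-2.4373) → reset → x⁺ = (-1.8254), jump to mode 0
Mode 0: guard c·x = 0.2711 hit at Δt = 1.1184 (t = 4.0807), x⁻ = (0.2711) → reset → x⁺ = (0.2311), jump to mode 2
Mode 2: flow for 0.9721 to horizon, guard not reached → x = (0.2401)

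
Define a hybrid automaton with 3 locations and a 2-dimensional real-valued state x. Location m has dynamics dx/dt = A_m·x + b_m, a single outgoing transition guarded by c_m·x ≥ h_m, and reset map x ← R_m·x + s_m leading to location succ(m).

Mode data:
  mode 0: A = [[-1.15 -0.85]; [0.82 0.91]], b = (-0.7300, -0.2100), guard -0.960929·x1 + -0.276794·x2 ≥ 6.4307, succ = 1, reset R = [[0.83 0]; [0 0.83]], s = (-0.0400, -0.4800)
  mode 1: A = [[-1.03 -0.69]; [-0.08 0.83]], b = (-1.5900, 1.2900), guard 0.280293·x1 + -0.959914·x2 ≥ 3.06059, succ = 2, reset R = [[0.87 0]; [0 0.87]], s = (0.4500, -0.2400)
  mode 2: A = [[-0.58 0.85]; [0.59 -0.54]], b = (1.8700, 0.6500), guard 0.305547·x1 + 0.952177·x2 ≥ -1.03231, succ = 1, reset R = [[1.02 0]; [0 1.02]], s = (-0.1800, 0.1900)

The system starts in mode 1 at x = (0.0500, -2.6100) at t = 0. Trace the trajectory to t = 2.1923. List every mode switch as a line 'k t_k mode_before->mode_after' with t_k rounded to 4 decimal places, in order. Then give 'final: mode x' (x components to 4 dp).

1 0.4831 1->2
2 1.3380 2->1
final: 1 -0.4393 -0.5875

Mode 1: guard c·x = 3.0606 hit at Δt = 0.4831 (t = 0.4831), x⁻ = (0.1807, -3.1356) → reset → x⁺ = (0.6072, -2.9680), jump to mode 2
Mode 2: guard c·x = -1.0323 hit at Δt = 0.8549 (t = 1.3380), x⁻ = (0.5029, -1.2455) → reset → x⁺ = (0.3329, -1.0804), jump to mode 1
Mode 1: flow for 0.8543 to horizon, guard not reached → x = (-0.4393, -0.5875)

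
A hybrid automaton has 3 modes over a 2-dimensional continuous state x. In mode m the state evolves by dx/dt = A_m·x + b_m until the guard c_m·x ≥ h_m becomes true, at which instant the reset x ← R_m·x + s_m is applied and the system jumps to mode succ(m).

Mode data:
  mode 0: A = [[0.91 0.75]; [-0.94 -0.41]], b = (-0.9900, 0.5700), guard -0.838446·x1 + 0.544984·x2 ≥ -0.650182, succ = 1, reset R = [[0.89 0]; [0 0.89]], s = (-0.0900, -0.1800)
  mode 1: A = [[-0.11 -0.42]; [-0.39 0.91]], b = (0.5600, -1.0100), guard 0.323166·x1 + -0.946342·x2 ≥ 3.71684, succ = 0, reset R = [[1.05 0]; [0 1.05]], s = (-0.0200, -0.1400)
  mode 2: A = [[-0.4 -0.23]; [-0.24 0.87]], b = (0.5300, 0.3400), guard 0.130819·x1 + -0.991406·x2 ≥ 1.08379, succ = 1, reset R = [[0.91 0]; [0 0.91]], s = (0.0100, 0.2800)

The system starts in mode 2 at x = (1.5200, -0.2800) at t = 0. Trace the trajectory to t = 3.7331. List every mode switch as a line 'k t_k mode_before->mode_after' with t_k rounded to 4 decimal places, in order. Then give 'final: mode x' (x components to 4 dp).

Mode 2: guard c·x = 1.0838 hit at Δt = 1.2439 (t = 1.2439), x⁻ = (1.5682, -0.8863) → reset → x⁺ = (1.4371, -0.5265), jump to mode 1
Mode 1: guard c·x = 3.7168 hit at Δt = 0.8137 (t = 2.0576), x⁻ = (2.2966, -3.1433) → reset → x⁺ = (2.3914, -3.4405), jump to mode 0
Mode 0: guard c·x = -0.6502 hit at Δt = 1.3035 (t = 3.3611), x⁻ = (-0.7238, -2.3065) → reset → x⁺ = (-0.7341, -2.2328), jump to mode 1
Mode 1: flow for 0.3720 to horizon, guard not reached → x = (-0.0675, -3.5046)

1 1.2439 2->1
2 2.0576 1->0
3 3.3611 0->1
final: 1 -0.0675 -3.5046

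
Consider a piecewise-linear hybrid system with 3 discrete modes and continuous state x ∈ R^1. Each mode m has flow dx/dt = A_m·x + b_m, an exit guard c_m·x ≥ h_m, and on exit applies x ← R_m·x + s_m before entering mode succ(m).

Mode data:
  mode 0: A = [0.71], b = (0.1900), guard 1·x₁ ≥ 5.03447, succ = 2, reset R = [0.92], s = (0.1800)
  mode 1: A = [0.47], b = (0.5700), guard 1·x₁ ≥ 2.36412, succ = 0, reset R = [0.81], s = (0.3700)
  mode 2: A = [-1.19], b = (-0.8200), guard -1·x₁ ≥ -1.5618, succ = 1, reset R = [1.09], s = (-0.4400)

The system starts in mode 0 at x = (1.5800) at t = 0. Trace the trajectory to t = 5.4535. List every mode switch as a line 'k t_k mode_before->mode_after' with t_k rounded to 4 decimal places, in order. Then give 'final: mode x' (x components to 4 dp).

Mode 0: guard c·x = 5.0345 hit at Δt = 1.4848 (t = 1.4848), x⁻ = (5.0345) → reset → x⁺ = (4.8117), jump to mode 2
Mode 2: guard c·x = -1.5618 hit at Δt = 0.7509 (t = 2.2357), x⁻ = (1.5618) → reset → x⁺ = (1.2624), jump to mode 1
Mode 1: guard c·x = 2.3641 hit at Δt = 0.7834 (t = 3.0191), x⁻ = (2.3641) → reset → x⁺ = (2.2849), jump to mode 0
Mode 0: guard c·x = 5.0345 hit at Δt = 1.0296 (t = 4.0487), x⁻ = (5.0345) → reset → x⁺ = (4.8117), jump to mode 2
Mode 2: guard c·x = -1.5618 hit at Δt = 0.7509 (t = 4.7996), x⁻ = (1.5618) → reset → x⁺ = (1.2624), jump to mode 1
Mode 1: flow for 0.6539 to horizon, guard not reached → x = (2.1529)

1 1.4848 0->2
2 2.2357 2->1
3 3.0191 1->0
4 4.0487 0->2
5 4.7996 2->1
final: 1 2.1529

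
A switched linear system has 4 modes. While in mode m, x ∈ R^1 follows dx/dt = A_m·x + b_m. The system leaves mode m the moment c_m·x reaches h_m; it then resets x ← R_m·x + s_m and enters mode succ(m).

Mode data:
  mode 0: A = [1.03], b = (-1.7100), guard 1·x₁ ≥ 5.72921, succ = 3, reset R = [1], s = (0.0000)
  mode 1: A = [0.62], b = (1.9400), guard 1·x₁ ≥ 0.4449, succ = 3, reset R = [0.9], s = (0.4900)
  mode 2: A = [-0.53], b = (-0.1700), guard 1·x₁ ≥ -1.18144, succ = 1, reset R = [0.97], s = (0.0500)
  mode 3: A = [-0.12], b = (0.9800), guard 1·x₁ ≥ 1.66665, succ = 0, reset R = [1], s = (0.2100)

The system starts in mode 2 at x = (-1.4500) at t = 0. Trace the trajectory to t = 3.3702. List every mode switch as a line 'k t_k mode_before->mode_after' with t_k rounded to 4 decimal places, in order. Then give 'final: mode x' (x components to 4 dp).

1 0.5124 2->1
2 1.4223 1->3
3 2.3624 3->0
final: 0 2.2714

Mode 2: guard c·x = -1.1814 hit at Δt = 0.5124 (t = 0.5124), x⁻ = (-1.1814) → reset → x⁺ = (-1.0960), jump to mode 1
Mode 1: guard c·x = 0.4449 hit at Δt = 0.9099 (t = 1.4223), x⁻ = (0.4449) → reset → x⁺ = (0.8904), jump to mode 3
Mode 3: guard c·x = 1.6666 hit at Δt = 0.9401 (t = 2.3624), x⁻ = (1.6666) → reset → x⁺ = (1.8766), jump to mode 0
Mode 0: flow for 1.0078 to horizon, guard not reached → x = (2.2714)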